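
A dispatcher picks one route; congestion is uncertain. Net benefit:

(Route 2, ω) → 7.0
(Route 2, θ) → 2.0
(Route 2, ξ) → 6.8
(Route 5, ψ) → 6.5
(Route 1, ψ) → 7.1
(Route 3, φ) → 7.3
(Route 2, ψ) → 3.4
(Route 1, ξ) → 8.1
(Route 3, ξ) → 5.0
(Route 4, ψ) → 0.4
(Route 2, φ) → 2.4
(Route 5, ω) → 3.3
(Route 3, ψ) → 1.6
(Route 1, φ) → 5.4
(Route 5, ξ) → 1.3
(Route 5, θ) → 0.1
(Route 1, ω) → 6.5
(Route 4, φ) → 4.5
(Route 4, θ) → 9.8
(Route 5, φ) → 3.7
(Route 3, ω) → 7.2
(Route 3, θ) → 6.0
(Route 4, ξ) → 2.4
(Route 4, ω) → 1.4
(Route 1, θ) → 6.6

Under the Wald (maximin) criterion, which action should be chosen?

Route 1

Row minima: Route 1=5.4, Route 2=2.0, Route 3=1.6, Route 4=0.4, Route 5=0.1
Best worst-case = 5.4 → Route 1.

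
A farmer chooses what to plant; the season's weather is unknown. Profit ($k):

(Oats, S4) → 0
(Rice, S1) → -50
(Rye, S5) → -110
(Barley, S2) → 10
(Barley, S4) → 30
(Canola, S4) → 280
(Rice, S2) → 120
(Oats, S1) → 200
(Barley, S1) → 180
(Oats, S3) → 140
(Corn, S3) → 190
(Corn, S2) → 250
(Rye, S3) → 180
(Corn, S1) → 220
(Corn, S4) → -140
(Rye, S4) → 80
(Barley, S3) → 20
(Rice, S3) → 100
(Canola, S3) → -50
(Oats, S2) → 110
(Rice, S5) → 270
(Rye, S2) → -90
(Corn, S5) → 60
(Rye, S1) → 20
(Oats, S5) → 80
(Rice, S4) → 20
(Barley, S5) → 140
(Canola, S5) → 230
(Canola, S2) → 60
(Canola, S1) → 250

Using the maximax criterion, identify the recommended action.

Row maxima: Barley=180, Oats=200, Rice=270, Canola=280, Corn=250, Rye=180
Best best-case = 280 → Canola.

Canola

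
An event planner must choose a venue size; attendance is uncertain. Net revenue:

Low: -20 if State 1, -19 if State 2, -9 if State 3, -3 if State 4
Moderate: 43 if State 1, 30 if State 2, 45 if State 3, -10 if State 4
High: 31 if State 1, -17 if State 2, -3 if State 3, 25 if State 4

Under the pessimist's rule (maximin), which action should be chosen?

Row minima: Low=-20, Moderate=-10, High=-17
Best worst-case = -10 → Moderate.

Moderate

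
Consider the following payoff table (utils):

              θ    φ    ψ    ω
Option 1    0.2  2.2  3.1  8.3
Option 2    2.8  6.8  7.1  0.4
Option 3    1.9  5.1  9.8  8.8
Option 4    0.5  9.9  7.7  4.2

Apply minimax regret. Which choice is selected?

Option 4

Column bests: θ=2.8, φ=9.9, ψ=9.8, ω=8.8.
Option 1 regrets: 2.6, 7.7, 6.7, 0.5 → max 7.7
Option 2 regrets: 0.0, 3.1, 2.7, 8.4 → max 8.4
Option 3 regrets: 0.9, 4.8, 0.0, 0.0 → max 4.8
Option 4 regrets: 2.3, 0.0, 2.1, 4.6 → max 4.6
Smallest max regret = 4.6 → Option 4.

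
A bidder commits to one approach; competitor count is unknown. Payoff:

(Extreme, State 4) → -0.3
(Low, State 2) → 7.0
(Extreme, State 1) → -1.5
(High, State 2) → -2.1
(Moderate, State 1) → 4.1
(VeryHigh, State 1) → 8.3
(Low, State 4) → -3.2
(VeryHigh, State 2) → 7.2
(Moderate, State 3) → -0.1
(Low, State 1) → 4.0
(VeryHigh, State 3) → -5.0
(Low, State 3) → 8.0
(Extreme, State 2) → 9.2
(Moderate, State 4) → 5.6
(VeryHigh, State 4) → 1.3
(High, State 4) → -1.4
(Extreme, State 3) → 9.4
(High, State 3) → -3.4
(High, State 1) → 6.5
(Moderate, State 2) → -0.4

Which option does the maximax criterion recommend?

Row maxima: Low=8.0, Moderate=5.6, High=6.5, VeryHigh=8.3, Extreme=9.4
Best best-case = 9.4 → Extreme.

Extreme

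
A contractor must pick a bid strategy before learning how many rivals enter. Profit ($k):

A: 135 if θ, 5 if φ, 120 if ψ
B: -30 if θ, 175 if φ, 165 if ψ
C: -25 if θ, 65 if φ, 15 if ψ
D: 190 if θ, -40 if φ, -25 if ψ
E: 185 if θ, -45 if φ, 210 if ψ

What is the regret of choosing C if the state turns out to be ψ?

Best payoff under ψ is 210.
Regret = 210 − 15 = 195.

195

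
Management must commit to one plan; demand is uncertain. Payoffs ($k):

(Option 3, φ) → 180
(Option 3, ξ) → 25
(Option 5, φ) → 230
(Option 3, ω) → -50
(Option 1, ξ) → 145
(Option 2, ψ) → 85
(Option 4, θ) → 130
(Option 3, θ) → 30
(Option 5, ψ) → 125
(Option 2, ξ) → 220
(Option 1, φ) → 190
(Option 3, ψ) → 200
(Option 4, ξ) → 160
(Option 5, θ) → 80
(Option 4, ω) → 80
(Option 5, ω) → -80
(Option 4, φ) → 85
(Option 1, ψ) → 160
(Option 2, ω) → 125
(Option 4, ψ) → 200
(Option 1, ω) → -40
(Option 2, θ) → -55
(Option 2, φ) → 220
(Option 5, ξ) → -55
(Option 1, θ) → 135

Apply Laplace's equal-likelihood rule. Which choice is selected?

Row averages: Option 1=118, Option 2=119, Option 3=77, Option 4=131, Option 5=60
Highest average = 131 → Option 4.

Option 4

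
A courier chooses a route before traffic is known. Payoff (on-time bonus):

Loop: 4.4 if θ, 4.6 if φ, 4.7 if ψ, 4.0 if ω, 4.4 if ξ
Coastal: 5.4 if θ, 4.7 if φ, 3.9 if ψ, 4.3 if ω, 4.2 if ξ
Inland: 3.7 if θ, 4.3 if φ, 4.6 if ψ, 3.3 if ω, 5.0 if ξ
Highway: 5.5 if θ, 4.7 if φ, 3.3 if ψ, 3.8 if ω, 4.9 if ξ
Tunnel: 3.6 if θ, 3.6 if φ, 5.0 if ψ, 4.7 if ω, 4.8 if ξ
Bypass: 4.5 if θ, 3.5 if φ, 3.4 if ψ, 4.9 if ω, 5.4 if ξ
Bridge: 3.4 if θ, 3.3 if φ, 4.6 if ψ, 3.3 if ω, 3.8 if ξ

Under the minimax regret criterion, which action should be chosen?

Loop

Column bests: θ=5.5, φ=4.7, ψ=5.0, ω=4.9, ξ=5.4.
Loop regrets: 1.1, 0.1, 0.3, 0.9, 1.0 → max 1.1
Coastal regrets: 0.1, 0.0, 1.1, 0.6, 1.2 → max 1.2
Inland regrets: 1.8, 0.4, 0.4, 1.6, 0.4 → max 1.8
Highway regrets: 0.0, 0.0, 1.7, 1.1, 0.5 → max 1.7
Tunnel regrets: 1.9, 1.1, 0.0, 0.2, 0.6 → max 1.9
Bypass regrets: 1.0, 1.2, 1.6, 0.0, 0.0 → max 1.6
Bridge regrets: 2.1, 1.4, 0.4, 1.6, 1.6 → max 2.1
Smallest max regret = 1.1 → Loop.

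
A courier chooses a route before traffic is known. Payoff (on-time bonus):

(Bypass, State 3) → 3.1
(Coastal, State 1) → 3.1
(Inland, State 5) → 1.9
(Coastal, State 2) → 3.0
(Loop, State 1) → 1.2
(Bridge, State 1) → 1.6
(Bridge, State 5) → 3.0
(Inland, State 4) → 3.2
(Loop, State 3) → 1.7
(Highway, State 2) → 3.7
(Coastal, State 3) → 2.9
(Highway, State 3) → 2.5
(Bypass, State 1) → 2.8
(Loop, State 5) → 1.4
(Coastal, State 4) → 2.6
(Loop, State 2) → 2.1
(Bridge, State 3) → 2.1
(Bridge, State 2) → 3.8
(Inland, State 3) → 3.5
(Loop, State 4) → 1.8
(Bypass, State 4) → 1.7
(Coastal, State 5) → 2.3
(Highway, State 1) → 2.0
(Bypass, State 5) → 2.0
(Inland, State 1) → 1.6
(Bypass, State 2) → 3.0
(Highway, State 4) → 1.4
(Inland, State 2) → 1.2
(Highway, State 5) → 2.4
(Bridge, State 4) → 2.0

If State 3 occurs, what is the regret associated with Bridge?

1.4

Best payoff under State 3 is 3.5.
Regret = 3.5 − 2.1 = 1.4.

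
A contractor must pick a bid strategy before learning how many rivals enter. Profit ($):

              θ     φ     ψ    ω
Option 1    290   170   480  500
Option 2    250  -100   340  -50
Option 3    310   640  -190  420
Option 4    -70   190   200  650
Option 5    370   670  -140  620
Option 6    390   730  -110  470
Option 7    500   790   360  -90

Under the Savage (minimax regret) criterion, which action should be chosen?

Column bests: θ=500, φ=790, ψ=480, ω=650.
Option 1 regrets: 210, 620, 0, 150 → max 620
Option 2 regrets: 250, 890, 140, 700 → max 890
Option 3 regrets: 190, 150, 670, 230 → max 670
Option 4 regrets: 570, 600, 280, 0 → max 600
Option 5 regrets: 130, 120, 620, 30 → max 620
Option 6 regrets: 110, 60, 590, 180 → max 590
Option 7 regrets: 0, 0, 120, 740 → max 740
Smallest max regret = 590 → Option 6.

Option 6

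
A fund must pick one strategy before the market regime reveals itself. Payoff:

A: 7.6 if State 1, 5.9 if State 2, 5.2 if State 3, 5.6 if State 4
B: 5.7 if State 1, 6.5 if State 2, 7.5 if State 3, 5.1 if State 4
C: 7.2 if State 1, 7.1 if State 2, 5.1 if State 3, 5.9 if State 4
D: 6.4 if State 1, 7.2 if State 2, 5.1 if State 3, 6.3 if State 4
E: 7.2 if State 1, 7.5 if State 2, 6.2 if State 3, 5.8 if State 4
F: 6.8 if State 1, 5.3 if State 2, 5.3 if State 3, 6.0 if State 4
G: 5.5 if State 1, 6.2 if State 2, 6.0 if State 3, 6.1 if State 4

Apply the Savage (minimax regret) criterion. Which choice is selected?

E

Column bests: State 1=7.6, State 2=7.5, State 3=7.5, State 4=6.3.
A regrets: 0.0, 1.6, 2.3, 0.7 → max 2.3
B regrets: 1.9, 1.0, 0.0, 1.2 → max 1.9
C regrets: 0.4, 0.4, 2.4, 0.4 → max 2.4
D regrets: 1.2, 0.3, 2.4, 0.0 → max 2.4
E regrets: 0.4, 0.0, 1.3, 0.5 → max 1.3
F regrets: 0.8, 2.2, 2.2, 0.3 → max 2.2
G regrets: 2.1, 1.3, 1.5, 0.2 → max 2.1
Smallest max regret = 1.3 → E.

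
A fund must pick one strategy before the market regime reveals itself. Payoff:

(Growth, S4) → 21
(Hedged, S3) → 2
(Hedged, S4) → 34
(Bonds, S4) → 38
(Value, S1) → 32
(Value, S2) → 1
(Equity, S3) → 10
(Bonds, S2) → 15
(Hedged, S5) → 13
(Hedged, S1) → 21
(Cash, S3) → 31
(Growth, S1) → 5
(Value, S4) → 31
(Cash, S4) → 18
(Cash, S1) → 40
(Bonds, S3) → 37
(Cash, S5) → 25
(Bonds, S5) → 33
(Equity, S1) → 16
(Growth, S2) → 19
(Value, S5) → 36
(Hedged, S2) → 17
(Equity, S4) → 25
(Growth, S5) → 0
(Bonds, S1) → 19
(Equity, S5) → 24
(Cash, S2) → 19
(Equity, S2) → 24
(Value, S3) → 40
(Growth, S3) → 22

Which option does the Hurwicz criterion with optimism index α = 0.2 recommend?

Cash

Hedged: 0.2·34 + 0.8·2 = 8.4
Equity: 0.2·25 + 0.8·10 = 13
Cash: 0.2·40 + 0.8·18 = 22.4
Value: 0.2·40 + 0.8·1 = 8.8
Growth: 0.2·22 + 0.8·0 = 4.4
Bonds: 0.2·38 + 0.8·15 = 19.6
Highest Hurwicz score = 22.4 → Cash.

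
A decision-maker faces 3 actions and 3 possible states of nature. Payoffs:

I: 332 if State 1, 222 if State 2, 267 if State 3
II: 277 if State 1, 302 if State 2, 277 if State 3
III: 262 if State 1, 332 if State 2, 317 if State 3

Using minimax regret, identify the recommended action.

II

Column bests: State 1=332, State 2=332, State 3=317.
I regrets: 0, 110, 50 → max 110
II regrets: 55, 30, 40 → max 55
III regrets: 70, 0, 0 → max 70
Smallest max regret = 55 → II.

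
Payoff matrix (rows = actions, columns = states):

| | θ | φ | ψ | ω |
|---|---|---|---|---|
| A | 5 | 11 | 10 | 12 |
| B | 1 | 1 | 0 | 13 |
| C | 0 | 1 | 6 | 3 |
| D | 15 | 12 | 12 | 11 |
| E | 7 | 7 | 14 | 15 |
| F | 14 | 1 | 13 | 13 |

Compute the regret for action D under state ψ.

Best payoff under ψ is 14.
Regret = 14 − 12 = 2.

2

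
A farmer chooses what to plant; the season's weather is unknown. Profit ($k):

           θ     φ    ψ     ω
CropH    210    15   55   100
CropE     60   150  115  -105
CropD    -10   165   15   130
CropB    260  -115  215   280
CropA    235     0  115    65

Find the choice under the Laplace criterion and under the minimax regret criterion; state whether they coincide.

Row averages: CropH=95, CropE=55, CropD=75, CropB=160, CropA=103.75
Highest average = 160 → CropB.
Column bests: θ=260, φ=165, ψ=215, ω=280.
CropH regrets: 50, 150, 160, 180 → max 180
CropE regrets: 200, 15, 100, 385 → max 385
CropD regrets: 270, 0, 200, 150 → max 270
CropB regrets: 0, 280, 0, 0 → max 280
CropA regrets: 25, 165, 100, 215 → max 215
Smallest max regret = 180 → CropH.

laplace → CropB; minimax regret → CropH (disagree)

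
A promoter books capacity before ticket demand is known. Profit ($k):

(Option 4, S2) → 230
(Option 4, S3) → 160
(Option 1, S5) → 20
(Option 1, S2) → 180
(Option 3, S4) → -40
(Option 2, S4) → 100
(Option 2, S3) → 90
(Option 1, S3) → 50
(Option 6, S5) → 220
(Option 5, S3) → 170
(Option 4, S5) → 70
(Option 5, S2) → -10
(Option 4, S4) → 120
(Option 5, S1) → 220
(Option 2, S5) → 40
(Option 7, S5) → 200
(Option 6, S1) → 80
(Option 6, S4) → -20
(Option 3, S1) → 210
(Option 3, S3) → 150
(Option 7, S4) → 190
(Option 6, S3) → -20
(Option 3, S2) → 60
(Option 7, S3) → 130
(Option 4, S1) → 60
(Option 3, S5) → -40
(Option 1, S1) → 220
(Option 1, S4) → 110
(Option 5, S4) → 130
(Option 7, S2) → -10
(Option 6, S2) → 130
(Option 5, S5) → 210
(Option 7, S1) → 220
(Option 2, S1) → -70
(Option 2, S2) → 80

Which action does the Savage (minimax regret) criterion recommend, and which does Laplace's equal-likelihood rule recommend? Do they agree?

Column bests: S1=220, S2=230, S3=170, S4=190, S5=220.
Option 1 regrets: 0, 50, 120, 80, 200 → max 200
Option 2 regrets: 290, 150, 80, 90, 180 → max 290
Option 3 regrets: 10, 170, 20, 230, 260 → max 260
Option 4 regrets: 160, 0, 10, 70, 150 → max 160
Option 5 regrets: 0, 240, 0, 60, 10 → max 240
Option 6 regrets: 140, 100, 190, 210, 0 → max 210
Option 7 regrets: 0, 240, 40, 0, 20 → max 240
Smallest max regret = 160 → Option 4.
Row averages: Option 1=116, Option 2=48, Option 3=68, Option 4=128, Option 5=144, Option 6=78, Option 7=146
Highest average = 146 → Option 7.

minimax regret → Option 4; laplace → Option 7 (disagree)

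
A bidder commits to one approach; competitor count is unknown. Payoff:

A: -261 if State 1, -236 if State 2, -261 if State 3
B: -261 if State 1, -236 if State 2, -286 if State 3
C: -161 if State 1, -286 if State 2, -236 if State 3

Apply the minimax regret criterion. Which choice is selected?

Column bests: State 1=-161, State 2=-236, State 3=-236.
A regrets: 100, 0, 25 → max 100
B regrets: 100, 0, 50 → max 100
C regrets: 0, 50, 0 → max 50
Smallest max regret = 50 → C.

C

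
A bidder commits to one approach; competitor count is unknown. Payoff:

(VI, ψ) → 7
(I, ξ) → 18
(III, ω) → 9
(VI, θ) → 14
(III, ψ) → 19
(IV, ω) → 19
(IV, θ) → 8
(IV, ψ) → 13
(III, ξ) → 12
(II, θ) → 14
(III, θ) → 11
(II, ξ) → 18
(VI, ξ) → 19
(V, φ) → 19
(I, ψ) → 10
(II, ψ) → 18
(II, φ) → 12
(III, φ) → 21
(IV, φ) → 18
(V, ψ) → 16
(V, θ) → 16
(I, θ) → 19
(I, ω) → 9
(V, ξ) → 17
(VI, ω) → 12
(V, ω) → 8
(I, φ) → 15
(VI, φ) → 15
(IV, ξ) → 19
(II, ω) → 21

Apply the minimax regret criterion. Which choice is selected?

II

Column bests: θ=19, φ=21, ψ=19, ω=21, ξ=19.
I regrets: 0, 6, 9, 12, 1 → max 12
II regrets: 5, 9, 1, 0, 1 → max 9
III regrets: 8, 0, 0, 12, 7 → max 12
IV regrets: 11, 3, 6, 2, 0 → max 11
V regrets: 3, 2, 3, 13, 2 → max 13
VI regrets: 5, 6, 12, 9, 0 → max 12
Smallest max regret = 9 → II.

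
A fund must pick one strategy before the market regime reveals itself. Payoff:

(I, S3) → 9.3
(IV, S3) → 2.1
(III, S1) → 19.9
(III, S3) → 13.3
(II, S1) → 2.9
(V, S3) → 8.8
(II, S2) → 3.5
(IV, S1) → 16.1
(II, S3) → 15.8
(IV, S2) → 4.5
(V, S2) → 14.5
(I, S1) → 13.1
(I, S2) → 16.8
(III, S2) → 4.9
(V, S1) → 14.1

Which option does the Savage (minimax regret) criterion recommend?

Column bests: S1=19.9, S2=16.8, S3=15.8.
I regrets: 6.8, 0.0, 6.5 → max 6.8
II regrets: 17.0, 13.3, 0.0 → max 17.0
III regrets: 0.0, 11.9, 2.5 → max 11.9
IV regrets: 3.8, 12.3, 13.7 → max 13.7
V regrets: 5.8, 2.3, 7.0 → max 7.0
Smallest max regret = 6.8 → I.

I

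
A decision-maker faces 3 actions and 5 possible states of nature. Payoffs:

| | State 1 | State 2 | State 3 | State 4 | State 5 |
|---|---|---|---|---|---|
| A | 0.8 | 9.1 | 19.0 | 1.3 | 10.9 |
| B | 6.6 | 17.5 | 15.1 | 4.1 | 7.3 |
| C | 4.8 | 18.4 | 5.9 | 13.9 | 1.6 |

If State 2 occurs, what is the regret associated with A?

Best payoff under State 2 is 18.4.
Regret = 18.4 − 9.1 = 9.3.

9.3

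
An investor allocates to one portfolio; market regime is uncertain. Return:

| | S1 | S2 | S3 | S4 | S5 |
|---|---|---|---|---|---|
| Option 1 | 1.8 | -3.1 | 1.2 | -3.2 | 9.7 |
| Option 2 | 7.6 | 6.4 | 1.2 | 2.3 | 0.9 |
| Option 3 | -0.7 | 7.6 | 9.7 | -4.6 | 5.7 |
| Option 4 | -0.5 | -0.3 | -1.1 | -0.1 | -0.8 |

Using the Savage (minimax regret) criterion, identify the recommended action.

Option 3

Column bests: S1=7.6, S2=7.6, S3=9.7, S4=2.3, S5=9.7.
Option 1 regrets: 5.8, 10.7, 8.5, 5.5, 0.0 → max 10.7
Option 2 regrets: 0.0, 1.2, 8.5, 0.0, 8.8 → max 8.8
Option 3 regrets: 8.3, 0.0, 0.0, 6.9, 4.0 → max 8.3
Option 4 regrets: 8.1, 7.9, 10.8, 2.4, 10.5 → max 10.8
Smallest max regret = 8.3 → Option 3.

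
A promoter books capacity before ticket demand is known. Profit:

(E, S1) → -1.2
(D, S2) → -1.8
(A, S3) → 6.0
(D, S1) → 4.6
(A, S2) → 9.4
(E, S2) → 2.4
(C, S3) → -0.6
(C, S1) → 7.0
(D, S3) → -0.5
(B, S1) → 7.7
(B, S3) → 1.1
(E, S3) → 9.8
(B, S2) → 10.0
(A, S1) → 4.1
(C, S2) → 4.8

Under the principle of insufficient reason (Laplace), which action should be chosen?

A

Row averages: A=6.5, B=94/15, C=56/15, D=23/30, E=11/3
Highest average = 6.5 → A.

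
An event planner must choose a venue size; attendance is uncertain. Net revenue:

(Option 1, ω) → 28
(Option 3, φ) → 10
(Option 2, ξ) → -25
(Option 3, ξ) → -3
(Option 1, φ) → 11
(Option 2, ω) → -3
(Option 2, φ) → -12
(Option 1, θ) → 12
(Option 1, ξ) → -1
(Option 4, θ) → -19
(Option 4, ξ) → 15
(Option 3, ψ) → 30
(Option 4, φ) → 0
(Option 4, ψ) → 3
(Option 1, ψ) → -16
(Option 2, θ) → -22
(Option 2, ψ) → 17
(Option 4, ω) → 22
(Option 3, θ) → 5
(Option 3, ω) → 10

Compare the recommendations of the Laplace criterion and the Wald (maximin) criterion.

Row averages: Option 1=6.8, Option 2=-9, Option 3=10.4, Option 4=4.2
Highest average = 10.4 → Option 3.
Row minima: Option 1=-16, Option 2=-25, Option 3=-3, Option 4=-19
Best worst-case = -3 → Option 3.

laplace → Option 3; maximin → Option 3 (agree)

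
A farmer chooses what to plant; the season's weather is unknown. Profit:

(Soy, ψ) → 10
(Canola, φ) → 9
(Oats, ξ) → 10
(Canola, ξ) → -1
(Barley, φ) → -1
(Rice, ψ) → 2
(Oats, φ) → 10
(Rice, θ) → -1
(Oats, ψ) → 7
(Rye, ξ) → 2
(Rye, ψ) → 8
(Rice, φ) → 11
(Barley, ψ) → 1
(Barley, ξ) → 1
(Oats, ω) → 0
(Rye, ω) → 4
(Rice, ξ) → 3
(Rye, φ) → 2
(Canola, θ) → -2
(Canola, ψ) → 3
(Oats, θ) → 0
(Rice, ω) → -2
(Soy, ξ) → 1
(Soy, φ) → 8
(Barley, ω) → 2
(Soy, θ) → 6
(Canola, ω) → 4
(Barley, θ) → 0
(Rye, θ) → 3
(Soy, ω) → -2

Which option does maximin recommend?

Rye

Row minima: Soy=-2, Rye=2, Canola=-2, Rice=-2, Barley=-1, Oats=0
Best worst-case = 2 → Rye.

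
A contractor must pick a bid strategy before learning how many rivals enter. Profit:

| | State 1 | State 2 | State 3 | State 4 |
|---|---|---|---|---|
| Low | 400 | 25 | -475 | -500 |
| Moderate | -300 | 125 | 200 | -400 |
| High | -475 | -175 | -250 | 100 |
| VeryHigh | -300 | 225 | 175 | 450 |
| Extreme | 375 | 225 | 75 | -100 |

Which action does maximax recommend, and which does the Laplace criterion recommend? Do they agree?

Row maxima: Low=400, Moderate=200, High=100, VeryHigh=450, Extreme=375
Best best-case = 450 → VeryHigh.
Row averages: Low=-137.5, Moderate=-93.75, High=-200, VeryHigh=137.5, Extreme=143.75
Highest average = 143.75 → Extreme.

maximax → VeryHigh; laplace → Extreme (disagree)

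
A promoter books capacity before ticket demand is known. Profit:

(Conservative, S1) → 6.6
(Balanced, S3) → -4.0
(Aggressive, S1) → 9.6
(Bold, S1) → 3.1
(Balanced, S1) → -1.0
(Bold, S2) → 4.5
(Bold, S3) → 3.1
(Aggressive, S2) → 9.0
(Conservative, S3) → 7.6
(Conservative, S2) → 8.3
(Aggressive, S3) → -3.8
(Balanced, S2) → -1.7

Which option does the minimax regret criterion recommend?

Column bests: S1=9.6, S2=9.0, S3=7.6.
Conservative regrets: 3.0, 0.7, 0.0 → max 3.0
Balanced regrets: 10.6, 10.7, 11.6 → max 11.6
Aggressive regrets: 0.0, 0.0, 11.4 → max 11.4
Bold regrets: 6.5, 4.5, 4.5 → max 6.5
Smallest max regret = 3.0 → Conservative.

Conservative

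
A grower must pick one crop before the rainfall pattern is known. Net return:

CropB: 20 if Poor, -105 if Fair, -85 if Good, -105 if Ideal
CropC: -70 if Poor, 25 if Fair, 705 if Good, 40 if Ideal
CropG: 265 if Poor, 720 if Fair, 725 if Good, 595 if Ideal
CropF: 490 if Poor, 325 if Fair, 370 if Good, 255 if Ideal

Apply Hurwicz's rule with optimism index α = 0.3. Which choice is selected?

CropB: 0.3·20 + 0.7·(-105) = -67.5
CropC: 0.3·705 + 0.7·(-70) = 162.5
CropG: 0.3·725 + 0.7·265 = 403
CropF: 0.3·490 + 0.7·255 = 325.5
Highest Hurwicz score = 403 → CropG.

CropG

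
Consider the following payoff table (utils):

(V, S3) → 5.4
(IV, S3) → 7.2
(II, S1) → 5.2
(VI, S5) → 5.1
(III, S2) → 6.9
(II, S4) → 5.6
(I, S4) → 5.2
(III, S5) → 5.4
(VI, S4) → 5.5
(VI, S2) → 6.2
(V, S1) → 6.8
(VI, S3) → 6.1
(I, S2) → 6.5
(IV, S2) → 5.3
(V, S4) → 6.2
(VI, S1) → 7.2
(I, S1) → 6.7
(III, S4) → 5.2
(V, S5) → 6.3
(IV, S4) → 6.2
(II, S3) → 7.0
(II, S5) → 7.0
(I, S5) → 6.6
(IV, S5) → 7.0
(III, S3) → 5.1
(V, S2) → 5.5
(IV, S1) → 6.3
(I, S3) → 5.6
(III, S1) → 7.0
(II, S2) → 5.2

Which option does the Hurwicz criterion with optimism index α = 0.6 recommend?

IV

I: 0.6·6.7 + 0.4·5.2 = 6.1
II: 0.6·7.0 + 0.4·5.2 = 6.28
III: 0.6·7.0 + 0.4·5.1 = 6.24
IV: 0.6·7.2 + 0.4·5.3 = 6.44
V: 0.6·6.8 + 0.4·5.4 = 6.24
VI: 0.6·7.2 + 0.4·5.1 = 6.36
Highest Hurwicz score = 6.44 → IV.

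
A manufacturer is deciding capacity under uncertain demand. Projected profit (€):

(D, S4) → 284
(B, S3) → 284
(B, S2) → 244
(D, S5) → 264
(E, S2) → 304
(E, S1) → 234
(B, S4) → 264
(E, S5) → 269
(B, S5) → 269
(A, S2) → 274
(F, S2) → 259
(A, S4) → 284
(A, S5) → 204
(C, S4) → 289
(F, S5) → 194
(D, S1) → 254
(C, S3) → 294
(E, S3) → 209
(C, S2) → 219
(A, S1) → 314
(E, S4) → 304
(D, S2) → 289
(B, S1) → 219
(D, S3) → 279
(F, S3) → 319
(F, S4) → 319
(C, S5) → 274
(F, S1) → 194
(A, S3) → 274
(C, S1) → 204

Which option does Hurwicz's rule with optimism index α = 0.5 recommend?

D

A: 0.5·314 + 0.5·204 = 259
B: 0.5·284 + 0.5·219 = 251.5
C: 0.5·294 + 0.5·204 = 249
D: 0.5·289 + 0.5·254 = 271.5
E: 0.5·304 + 0.5·209 = 256.5
F: 0.5·319 + 0.5·194 = 256.5
Highest Hurwicz score = 271.5 → D.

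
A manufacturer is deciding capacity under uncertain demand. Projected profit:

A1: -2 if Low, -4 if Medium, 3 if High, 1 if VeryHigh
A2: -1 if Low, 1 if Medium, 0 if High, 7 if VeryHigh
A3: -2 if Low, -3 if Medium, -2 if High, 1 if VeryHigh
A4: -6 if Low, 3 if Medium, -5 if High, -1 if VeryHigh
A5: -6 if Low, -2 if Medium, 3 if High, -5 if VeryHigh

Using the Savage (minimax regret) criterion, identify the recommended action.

Column bests: Low=-1, Medium=3, High=3, VeryHigh=7.
A1 regrets: 1, 7, 0, 6 → max 7
A2 regrets: 0, 2, 3, 0 → max 3
A3 regrets: 1, 6, 5, 6 → max 6
A4 regrets: 5, 0, 8, 8 → max 8
A5 regrets: 5, 5, 0, 12 → max 12
Smallest max regret = 3 → A2.

A2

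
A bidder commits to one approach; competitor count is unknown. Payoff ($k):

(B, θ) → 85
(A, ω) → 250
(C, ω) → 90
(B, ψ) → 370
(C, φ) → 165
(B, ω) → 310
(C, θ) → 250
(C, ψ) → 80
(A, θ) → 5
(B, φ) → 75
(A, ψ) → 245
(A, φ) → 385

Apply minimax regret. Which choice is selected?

A

Column bests: θ=250, φ=385, ψ=370, ω=310.
A regrets: 245, 0, 125, 60 → max 245
B regrets: 165, 310, 0, 0 → max 310
C regrets: 0, 220, 290, 220 → max 290
Smallest max regret = 245 → A.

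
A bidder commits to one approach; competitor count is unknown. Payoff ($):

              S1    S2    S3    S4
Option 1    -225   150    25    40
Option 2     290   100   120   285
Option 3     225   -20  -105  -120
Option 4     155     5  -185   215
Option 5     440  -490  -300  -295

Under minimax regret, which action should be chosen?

Column bests: S1=440, S2=150, S3=120, S4=285.
Option 1 regrets: 665, 0, 95, 245 → max 665
Option 2 regrets: 150, 50, 0, 0 → max 150
Option 3 regrets: 215, 170, 225, 405 → max 405
Option 4 regrets: 285, 145, 305, 70 → max 305
Option 5 regrets: 0, 640, 420, 580 → max 640
Smallest max regret = 150 → Option 2.

Option 2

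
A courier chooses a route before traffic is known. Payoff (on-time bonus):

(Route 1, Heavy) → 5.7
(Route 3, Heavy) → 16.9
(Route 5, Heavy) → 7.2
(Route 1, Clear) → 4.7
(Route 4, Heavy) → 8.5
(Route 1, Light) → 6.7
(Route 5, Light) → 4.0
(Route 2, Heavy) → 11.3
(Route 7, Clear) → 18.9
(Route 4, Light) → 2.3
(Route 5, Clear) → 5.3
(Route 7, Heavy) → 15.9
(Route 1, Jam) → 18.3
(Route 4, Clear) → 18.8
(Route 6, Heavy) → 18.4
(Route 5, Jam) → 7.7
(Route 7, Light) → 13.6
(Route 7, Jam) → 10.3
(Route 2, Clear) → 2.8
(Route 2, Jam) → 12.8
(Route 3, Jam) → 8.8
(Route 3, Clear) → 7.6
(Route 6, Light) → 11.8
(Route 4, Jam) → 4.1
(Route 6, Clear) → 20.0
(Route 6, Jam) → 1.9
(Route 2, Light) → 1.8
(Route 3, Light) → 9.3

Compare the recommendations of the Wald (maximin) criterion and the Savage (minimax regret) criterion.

maximin → Route 7; minimax regret → Route 7 (agree)

Row minima: Route 1=4.7, Route 2=1.8, Route 3=7.6, Route 4=2.3, Route 5=4.0, Route 6=1.9, Route 7=10.3
Best worst-case = 10.3 → Route 7.
Column bests: Clear=20.0, Light=13.6, Heavy=18.4, Jam=18.3.
Route 1 regrets: 15.3, 6.9, 12.7, 0.0 → max 15.3
Route 2 regrets: 17.2, 11.8, 7.1, 5.5 → max 17.2
Route 3 regrets: 12.4, 4.3, 1.5, 9.5 → max 12.4
Route 4 regrets: 1.2, 11.3, 9.9, 14.2 → max 14.2
Route 5 regrets: 14.7, 9.6, 11.2, 10.6 → max 14.7
Route 6 regrets: 0.0, 1.8, 0.0, 16.4 → max 16.4
Route 7 regrets: 1.1, 0.0, 2.5, 8.0 → max 8.0
Smallest max regret = 8.0 → Route 7.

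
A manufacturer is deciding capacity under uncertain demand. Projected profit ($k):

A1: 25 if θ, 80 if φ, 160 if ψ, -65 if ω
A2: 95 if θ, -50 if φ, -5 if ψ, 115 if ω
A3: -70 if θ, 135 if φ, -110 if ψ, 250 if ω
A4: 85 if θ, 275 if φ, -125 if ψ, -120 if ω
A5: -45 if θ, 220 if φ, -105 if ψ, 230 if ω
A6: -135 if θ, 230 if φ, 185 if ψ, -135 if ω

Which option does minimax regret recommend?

Column bests: θ=95, φ=275, ψ=185, ω=250.
A1 regrets: 70, 195, 25, 315 → max 315
A2 regrets: 0, 325, 190, 135 → max 325
A3 regrets: 165, 140, 295, 0 → max 295
A4 regrets: 10, 0, 310, 370 → max 370
A5 regrets: 140, 55, 290, 20 → max 290
A6 regrets: 230, 45, 0, 385 → max 385
Smallest max regret = 290 → A5.

A5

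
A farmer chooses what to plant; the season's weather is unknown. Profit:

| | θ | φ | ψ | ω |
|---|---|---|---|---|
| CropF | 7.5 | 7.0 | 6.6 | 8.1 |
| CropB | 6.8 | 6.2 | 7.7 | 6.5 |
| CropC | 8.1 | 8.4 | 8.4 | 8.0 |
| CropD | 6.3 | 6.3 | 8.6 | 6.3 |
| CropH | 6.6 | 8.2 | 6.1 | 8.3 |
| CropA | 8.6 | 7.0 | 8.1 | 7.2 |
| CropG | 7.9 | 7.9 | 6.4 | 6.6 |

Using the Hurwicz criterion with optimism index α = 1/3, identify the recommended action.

CropC

CropF: 1/3·8.1 + 2/3·6.6 = 7.1
CropB: 1/3·7.7 + 2/3·6.2 = 6.7
CropC: 1/3·8.4 + 2/3·8.0 = 122/15
CropD: 1/3·8.6 + 2/3·6.3 = 106/15
CropH: 1/3·8.3 + 2/3·6.1 = 41/6
CropA: 1/3·8.6 + 2/3·7.0 = 113/15
CropG: 1/3·7.9 + 2/3·6.4 = 6.9
Highest Hurwicz score = 122/15 → CropC.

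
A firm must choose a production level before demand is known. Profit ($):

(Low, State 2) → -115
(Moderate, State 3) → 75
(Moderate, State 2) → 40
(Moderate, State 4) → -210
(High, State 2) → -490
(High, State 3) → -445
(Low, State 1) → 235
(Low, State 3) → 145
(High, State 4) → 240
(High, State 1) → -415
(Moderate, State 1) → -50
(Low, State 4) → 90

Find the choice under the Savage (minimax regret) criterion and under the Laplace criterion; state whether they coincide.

minimax regret → Low; laplace → Low (agree)

Column bests: State 1=235, State 2=40, State 3=145, State 4=240.
Low regrets: 0, 155, 0, 150 → max 155
Moderate regrets: 285, 0, 70, 450 → max 450
High regrets: 650, 530, 590, 0 → max 650
Smallest max regret = 155 → Low.
Row averages: Low=88.75, Moderate=-36.25, High=-277.5
Highest average = 88.75 → Low.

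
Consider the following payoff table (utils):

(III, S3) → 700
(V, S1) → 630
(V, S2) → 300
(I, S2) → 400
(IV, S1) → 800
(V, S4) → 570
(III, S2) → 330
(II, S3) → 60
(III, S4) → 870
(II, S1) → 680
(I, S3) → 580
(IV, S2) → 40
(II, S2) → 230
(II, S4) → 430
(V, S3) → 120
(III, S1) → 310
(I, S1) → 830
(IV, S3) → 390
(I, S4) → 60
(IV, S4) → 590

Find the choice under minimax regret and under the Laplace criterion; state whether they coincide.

Column bests: S1=830, S2=400, S3=700, S4=870.
I regrets: 0, 0, 120, 810 → max 810
II regrets: 150, 170, 640, 440 → max 640
III regrets: 520, 70, 0, 0 → max 520
IV regrets: 30, 360, 310, 280 → max 360
V regrets: 200, 100, 580, 300 → max 580
Smallest max regret = 360 → IV.
Row averages: I=467.5, II=350, III=552.5, IV=455, V=405
Highest average = 552.5 → III.

minimax regret → IV; laplace → III (disagree)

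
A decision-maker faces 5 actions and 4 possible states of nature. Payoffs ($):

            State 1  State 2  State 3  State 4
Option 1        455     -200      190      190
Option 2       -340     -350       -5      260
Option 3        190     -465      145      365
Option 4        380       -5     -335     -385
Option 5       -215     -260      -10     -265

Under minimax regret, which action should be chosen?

Option 1

Column bests: State 1=455, State 2=-5, State 3=190, State 4=365.
Option 1 regrets: 0, 195, 0, 175 → max 195
Option 2 regrets: 795, 345, 195, 105 → max 795
Option 3 regrets: 265, 460, 45, 0 → max 460
Option 4 regrets: 75, 0, 525, 750 → max 750
Option 5 regrets: 670, 255, 200, 630 → max 670
Smallest max regret = 195 → Option 1.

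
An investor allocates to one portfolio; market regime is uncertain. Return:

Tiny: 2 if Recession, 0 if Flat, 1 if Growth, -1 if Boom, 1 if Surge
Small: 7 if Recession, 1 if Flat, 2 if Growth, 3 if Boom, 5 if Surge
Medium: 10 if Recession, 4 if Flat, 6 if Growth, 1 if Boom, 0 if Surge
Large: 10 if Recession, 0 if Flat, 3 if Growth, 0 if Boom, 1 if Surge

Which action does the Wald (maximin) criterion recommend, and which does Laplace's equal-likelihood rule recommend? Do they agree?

Row minima: Tiny=-1, Small=1, Medium=0, Large=0
Best worst-case = 1 → Small.
Row averages: Tiny=0.6, Small=3.6, Medium=4.2, Large=2.8
Highest average = 4.2 → Medium.

maximin → Small; laplace → Medium (disagree)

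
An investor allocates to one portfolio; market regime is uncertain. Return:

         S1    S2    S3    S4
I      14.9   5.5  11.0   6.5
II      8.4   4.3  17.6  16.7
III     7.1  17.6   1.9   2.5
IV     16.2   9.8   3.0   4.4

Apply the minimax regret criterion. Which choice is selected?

Column bests: S1=16.2, S2=17.6, S3=17.6, S4=16.7.
I regrets: 1.3, 12.1, 6.6, 10.2 → max 12.1
II regrets: 7.8, 13.3, 0.0, 0.0 → max 13.3
III regrets: 9.1, 0.0, 15.7, 14.2 → max 15.7
IV regrets: 0.0, 7.8, 14.6, 12.3 → max 14.6
Smallest max regret = 12.1 → I.

I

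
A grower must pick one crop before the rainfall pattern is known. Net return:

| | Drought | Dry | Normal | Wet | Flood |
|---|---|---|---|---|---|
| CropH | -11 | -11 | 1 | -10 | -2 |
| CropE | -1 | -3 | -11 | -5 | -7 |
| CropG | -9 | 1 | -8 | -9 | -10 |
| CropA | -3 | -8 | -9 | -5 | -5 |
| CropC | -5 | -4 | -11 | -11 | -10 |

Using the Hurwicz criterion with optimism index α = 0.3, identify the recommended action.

CropH: 0.3·1 + 0.7·(-11) = -7.4
CropE: 0.3·(-1) + 0.7·(-11) = -8
CropG: 0.3·1 + 0.7·(-10) = -6.7
CropA: 0.3·(-3) + 0.7·(-9) = -7.2
CropC: 0.3·(-4) + 0.7·(-11) = -8.9
Highest Hurwicz score = -6.7 → CropG.

CropG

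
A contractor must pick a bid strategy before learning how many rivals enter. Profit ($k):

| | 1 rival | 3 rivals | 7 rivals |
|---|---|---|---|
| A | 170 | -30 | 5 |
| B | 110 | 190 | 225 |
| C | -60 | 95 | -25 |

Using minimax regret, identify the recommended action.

B

Column bests: 1 rival=170, 3 rivals=190, 7 rivals=225.
A regrets: 0, 220, 220 → max 220
B regrets: 60, 0, 0 → max 60
C regrets: 230, 95, 250 → max 250
Smallest max regret = 60 → B.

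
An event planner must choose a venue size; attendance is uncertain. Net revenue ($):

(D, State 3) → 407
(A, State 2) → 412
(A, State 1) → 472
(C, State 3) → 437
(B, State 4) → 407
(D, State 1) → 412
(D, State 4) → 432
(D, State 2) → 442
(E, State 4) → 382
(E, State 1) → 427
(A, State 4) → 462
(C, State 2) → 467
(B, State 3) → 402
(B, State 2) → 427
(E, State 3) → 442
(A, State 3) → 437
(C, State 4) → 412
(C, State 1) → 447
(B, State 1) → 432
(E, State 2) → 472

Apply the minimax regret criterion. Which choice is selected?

Column bests: State 1=472, State 2=472, State 3=442, State 4=462.
A regrets: 0, 60, 5, 0 → max 60
B regrets: 40, 45, 40, 55 → max 55
C regrets: 25, 5, 5, 50 → max 50
D regrets: 60, 30, 35, 30 → max 60
E regrets: 45, 0, 0, 80 → max 80
Smallest max regret = 50 → C.

C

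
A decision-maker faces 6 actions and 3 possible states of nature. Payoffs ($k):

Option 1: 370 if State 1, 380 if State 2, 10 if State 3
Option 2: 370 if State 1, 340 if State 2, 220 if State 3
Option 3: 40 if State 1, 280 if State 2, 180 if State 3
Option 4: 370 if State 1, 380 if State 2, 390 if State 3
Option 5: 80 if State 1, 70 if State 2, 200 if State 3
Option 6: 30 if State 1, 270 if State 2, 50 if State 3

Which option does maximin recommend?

Option 4

Row minima: Option 1=10, Option 2=220, Option 3=40, Option 4=370, Option 5=70, Option 6=30
Best worst-case = 370 → Option 4.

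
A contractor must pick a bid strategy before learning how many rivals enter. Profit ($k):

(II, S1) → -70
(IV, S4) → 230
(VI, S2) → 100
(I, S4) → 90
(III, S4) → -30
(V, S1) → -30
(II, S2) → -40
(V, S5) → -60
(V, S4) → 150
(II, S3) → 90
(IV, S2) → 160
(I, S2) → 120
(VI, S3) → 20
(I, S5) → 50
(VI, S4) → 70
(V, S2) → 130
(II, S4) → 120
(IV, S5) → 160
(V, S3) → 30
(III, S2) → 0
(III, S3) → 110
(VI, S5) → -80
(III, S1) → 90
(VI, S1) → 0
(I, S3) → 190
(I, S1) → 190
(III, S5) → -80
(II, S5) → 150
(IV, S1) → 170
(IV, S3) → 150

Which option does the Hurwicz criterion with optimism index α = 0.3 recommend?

I: 0.3·190 + 0.7·50 = 92
II: 0.3·150 + 0.7·(-70) = -4
III: 0.3·110 + 0.7·(-80) = -23
IV: 0.3·230 + 0.7·150 = 174
V: 0.3·150 + 0.7·(-60) = 3
VI: 0.3·100 + 0.7·(-80) = -26
Highest Hurwicz score = 174 → IV.

IV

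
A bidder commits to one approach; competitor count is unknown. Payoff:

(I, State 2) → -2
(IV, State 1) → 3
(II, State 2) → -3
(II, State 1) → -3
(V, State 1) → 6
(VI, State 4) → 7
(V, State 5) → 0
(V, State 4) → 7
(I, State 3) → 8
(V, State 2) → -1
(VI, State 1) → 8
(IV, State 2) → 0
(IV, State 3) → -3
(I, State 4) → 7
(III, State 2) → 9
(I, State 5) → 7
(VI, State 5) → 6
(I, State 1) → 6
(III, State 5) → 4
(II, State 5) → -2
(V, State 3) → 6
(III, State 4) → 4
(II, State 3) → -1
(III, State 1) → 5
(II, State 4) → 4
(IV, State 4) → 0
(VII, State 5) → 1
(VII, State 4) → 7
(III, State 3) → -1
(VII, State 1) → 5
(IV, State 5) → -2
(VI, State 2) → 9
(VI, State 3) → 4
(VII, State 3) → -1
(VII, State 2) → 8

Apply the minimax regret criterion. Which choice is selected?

Column bests: State 1=8, State 2=9, State 3=8, State 4=7, State 5=7.
I regrets: 2, 11, 0, 0, 0 → max 11
II regrets: 11, 12, 9, 3, 9 → max 12
III regrets: 3, 0, 9, 3, 3 → max 9
IV regrets: 5, 9, 11, 7, 9 → max 11
V regrets: 2, 10, 2, 0, 7 → max 10
VI regrets: 0, 0, 4, 0, 1 → max 4
VII regrets: 3, 1, 9, 0, 6 → max 9
Smallest max regret = 4 → VI.

VI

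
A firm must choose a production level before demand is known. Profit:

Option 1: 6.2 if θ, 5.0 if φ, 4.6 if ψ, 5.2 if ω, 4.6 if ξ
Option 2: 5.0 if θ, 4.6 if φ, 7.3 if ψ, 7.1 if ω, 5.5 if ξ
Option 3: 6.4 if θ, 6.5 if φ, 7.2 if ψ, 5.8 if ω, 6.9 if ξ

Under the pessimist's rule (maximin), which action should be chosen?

Row minima: Option 1=4.6, Option 2=4.6, Option 3=5.8
Best worst-case = 5.8 → Option 3.

Option 3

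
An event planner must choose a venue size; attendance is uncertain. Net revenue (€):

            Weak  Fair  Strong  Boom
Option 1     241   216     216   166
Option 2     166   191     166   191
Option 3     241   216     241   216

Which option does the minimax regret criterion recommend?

Option 3

Column bests: Weak=241, Fair=216, Strong=241, Boom=216.
Option 1 regrets: 0, 0, 25, 50 → max 50
Option 2 regrets: 75, 25, 75, 25 → max 75
Option 3 regrets: 0, 0, 0, 0 → max 0
Smallest max regret = 0 → Option 3.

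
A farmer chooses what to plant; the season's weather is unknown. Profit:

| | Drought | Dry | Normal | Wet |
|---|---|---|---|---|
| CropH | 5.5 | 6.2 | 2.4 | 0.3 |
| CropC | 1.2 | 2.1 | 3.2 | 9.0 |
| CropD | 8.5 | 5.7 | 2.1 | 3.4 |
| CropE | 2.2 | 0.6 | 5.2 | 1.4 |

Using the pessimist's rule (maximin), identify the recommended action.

Row minima: CropH=0.3, CropC=1.2, CropD=2.1, CropE=0.6
Best worst-case = 2.1 → CropD.

CropD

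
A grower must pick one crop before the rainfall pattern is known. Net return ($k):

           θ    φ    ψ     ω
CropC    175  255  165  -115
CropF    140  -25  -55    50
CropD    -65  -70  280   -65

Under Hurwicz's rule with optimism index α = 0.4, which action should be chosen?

CropD

CropC: 0.4·255 + 0.6·(-115) = 33
CropF: 0.4·140 + 0.6·(-55) = 23
CropD: 0.4·280 + 0.6·(-70) = 70
Highest Hurwicz score = 70 → CropD.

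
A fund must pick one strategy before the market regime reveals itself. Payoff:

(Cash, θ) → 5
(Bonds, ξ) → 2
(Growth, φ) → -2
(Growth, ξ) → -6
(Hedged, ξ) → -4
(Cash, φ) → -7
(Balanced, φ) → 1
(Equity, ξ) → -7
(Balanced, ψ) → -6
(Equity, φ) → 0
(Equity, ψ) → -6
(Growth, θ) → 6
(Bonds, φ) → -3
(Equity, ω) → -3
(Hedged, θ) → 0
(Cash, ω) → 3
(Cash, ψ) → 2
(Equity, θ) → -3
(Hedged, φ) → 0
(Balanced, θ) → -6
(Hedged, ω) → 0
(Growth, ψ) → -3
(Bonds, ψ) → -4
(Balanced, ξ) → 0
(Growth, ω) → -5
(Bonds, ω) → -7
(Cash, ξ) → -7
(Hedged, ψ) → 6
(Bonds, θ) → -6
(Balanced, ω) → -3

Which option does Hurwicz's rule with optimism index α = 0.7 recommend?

Growth: 0.7·6 + 0.3·(-6) = 2.4
Balanced: 0.7·1 + 0.3·(-6) = -1.1
Bonds: 0.7·2 + 0.3·(-7) = -0.7
Hedged: 0.7·6 + 0.3·(-4) = 3
Cash: 0.7·5 + 0.3·(-7) = 1.4
Equity: 0.7·0 + 0.3·(-7) = -2.1
Highest Hurwicz score = 3 → Hedged.

Hedged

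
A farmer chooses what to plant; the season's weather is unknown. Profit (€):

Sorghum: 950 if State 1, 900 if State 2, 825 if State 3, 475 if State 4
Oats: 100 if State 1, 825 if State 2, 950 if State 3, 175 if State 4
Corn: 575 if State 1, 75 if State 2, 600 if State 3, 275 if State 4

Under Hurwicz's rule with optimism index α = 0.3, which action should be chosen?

Sorghum

Sorghum: 0.3·950 + 0.7·475 = 617.5
Oats: 0.3·950 + 0.7·100 = 355
Corn: 0.3·600 + 0.7·75 = 232.5
Highest Hurwicz score = 617.5 → Sorghum.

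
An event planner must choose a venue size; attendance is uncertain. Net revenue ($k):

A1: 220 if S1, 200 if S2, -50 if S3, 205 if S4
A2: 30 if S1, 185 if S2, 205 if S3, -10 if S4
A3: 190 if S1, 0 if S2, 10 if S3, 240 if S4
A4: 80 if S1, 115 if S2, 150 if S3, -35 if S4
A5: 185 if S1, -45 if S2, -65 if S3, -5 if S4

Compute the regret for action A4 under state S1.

Best payoff under S1 is 220.
Regret = 220 − 80 = 140.

140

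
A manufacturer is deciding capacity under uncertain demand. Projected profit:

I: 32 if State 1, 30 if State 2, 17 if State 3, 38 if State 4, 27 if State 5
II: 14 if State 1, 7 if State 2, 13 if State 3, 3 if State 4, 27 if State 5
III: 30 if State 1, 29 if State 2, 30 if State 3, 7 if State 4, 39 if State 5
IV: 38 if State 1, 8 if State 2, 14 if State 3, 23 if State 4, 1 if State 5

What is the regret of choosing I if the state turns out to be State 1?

Best payoff under State 1 is 38.
Regret = 38 − 32 = 6.

6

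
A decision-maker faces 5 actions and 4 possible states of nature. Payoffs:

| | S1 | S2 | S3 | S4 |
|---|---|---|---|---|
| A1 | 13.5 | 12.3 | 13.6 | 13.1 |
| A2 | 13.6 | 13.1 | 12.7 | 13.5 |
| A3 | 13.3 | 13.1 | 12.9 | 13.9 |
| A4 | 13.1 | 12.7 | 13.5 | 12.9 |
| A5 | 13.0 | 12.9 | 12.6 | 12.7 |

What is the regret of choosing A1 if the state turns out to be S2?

Best payoff under S2 is 13.1.
Regret = 13.1 − 12.3 = 0.8.

0.8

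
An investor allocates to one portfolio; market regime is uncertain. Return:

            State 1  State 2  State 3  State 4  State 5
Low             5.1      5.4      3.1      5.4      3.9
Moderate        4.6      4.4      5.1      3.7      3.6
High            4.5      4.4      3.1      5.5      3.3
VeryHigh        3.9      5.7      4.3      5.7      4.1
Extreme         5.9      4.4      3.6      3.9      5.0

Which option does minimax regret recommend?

Column bests: State 1=5.9, State 2=5.7, State 3=5.1, State 4=5.7, State 5=5.0.
Low regrets: 0.8, 0.3, 2.0, 0.3, 1.1 → max 2.0
Moderate regrets: 1.3, 1.3, 0.0, 2.0, 1.4 → max 2.0
High regrets: 1.4, 1.3, 2.0, 0.2, 1.7 → max 2.0
VeryHigh regrets: 2.0, 0.0, 0.8, 0.0, 0.9 → max 2.0
Extreme regrets: 0.0, 1.3, 1.5, 1.8, 0.0 → max 1.8
Smallest max regret = 1.8 → Extreme.

Extreme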